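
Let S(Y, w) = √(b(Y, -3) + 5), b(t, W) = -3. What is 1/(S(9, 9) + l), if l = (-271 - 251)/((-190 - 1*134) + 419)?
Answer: -24795/127217 - 9025*√2/254434 ≈ -0.24507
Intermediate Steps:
S(Y, w) = √2 (S(Y, w) = √(-3 + 5) = √2)
l = -522/95 (l = -522/((-190 - 134) + 419) = -522/(-324 + 419) = -522/95 ≈ -5.4947)
1/(S(9, 9) + l) = 1/(√2 - 522/95) = 1/(-522/95 + √2)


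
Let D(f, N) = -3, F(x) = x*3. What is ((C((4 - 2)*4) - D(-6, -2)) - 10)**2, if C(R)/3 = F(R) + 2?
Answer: 5041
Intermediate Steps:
F(x) = 3*x
C(R) = 6 + 9*R (C(R) = 3*(3*R + 2) = 3*(2 + 3*R) = 6 + 9*R)
((C((4 - 2)*4) - D(-6, -2)) - 10)**2 = (((6 + 9*((4 - 2)*4)) - 1*(-3)) - 10)**2 = (((6 + 9*(2*4)) + 3) - 10)**2 = (((6 + 9*8) + 3) - 10)**2 = (((6 + 72) + 3) - 10)**2 = ((78 + 3) - 10)**2 = (81 - 10)**2 = 71**2 = 5041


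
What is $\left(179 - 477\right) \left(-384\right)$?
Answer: $114432$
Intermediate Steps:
$\left(179 - 477\right) \left(-384\right) = \left(-298\right) \left(-384\right) = 114432$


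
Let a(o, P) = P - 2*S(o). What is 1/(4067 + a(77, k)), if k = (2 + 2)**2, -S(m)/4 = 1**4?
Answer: 1/4091 ≈ 0.00024444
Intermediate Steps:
S(m) = -4 (S(m) = -4*1**4 = -4*1 = -4)
k = 16 (k = 4**2 = 16)
a(o, P) = 8 + P (a(o, P) = P - 2*(-4) = P + 8 = 8 + P)
1/(4067 + a(77, k)) = 1/(4067 + (8 + 16)) = 1/(4067 + 24) = 1/4091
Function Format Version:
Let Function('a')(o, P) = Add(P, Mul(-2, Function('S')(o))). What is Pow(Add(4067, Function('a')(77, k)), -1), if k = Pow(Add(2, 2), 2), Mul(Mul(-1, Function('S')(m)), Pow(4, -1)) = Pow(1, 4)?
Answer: Rational(1, 4091) ≈ 0.00024444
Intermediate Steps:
Function('S')(m) = -4 (Function('S')(m) = Mul(-4, Pow(1, 4)) = Mul(-4, 1) = -4)
k = 16 (k = Pow(4, 2) = 16)
Function('a')(o, P) = Add(8, P) (Function('a')(o, P) = Add(P, Mul(-2, -4)) = Add(P, 8) = Add(8, P))
Pow(Add(4067, Function('a')(77, k)), -1) = Pow(Add(4067, Add(8, 16)), -1) = Pow(Add(4067, 24), -1) = Pow(4091, -1) = Rational(1, 4091)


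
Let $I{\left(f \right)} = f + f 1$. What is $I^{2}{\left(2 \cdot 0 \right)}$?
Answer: $0$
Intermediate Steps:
$I{\left(f \right)} = 2 f$ ($I{\left(f \right)} = f + f = 2 f$)
$I^{2}{\left(2 \cdot 0 \right)} = \left(2 \cdot 2 \cdot 0\right)^{2} = \left(2 \cdot 0\right)^{2} = 0^{2} = 0$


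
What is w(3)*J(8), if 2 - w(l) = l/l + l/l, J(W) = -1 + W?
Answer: 0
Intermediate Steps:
w(l) = 0 (w(l) = 2 - (l/l + l/l) = 2 - (1 + 1) = 2 - 1*2 = 2 - 2 = 0)
w(3)*J(8) = 0*(-1 + 8) = 0*7 = 0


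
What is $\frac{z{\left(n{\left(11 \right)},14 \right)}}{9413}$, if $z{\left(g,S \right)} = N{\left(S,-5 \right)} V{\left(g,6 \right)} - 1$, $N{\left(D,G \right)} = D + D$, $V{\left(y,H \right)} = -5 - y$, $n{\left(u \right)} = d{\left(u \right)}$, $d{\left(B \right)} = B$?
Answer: $- \frac{449}{9413} \approx -0.0477$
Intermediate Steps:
$n{\left(u \right)} = u$
$N{\left(D,G \right)} = 2 D$
$z{\left(g,S \right)} = -1 + 2 S \left(-5 - g\right)$ ($z{\left(g,S \right)} = 2 S \left(-5 - g\right) - 1 = -1 + 2 S \left(-5 - g\right)$)
$\frac{z{\left(n{\left(11 \right)},14 \right)}}{9413} = \frac{-1 - 28 \left(5 + 11\right)}{9413} = \left(-1 - 28 \cdot 16\right) \frac{1}{9413} = \left(-1 - 448\right) \frac{1}{9413} = \left(-449\right) \frac{1}{9413} = - \frac{449}{9413}$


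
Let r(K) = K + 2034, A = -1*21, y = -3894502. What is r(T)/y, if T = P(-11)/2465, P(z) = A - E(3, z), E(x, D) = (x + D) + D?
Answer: -2506904/4799973715 ≈ -0.00052227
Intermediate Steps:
E(x, D) = x + 2*D (E(x, D) = (D + x) + D = x + 2*D)
A = -21
P(z) = -24 - 2*z (P(z) = -21 - (3 + 2*z) = -21 + (-3 - 2*z) = -24 - 2*z)
T = -2/2465 (T = (-24 - 2*(-11))/2465 = (-24 + 22)*(1/2465) = -2*1/2465 = -2/2465 ≈ -0.00081136)
r(K) = 2034 + K
r(T)/y = (2034 - 2/2465)/(-3894502) = (5013808/2465)*(-1/3894502) = -2506904/4799973715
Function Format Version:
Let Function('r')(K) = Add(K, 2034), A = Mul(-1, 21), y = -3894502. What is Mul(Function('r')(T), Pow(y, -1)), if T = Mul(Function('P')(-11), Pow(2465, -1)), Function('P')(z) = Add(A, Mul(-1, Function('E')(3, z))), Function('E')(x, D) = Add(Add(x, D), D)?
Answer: Rational(-2506904, 4799973715) ≈ -0.00052227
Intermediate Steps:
Function('E')(x, D) = Add(x, Mul(2, D)) (Function('E')(x, D) = Add(Add(D, x), D) = Add(x, Mul(2, D)))
A = -21
Function('P')(z) = Add(-24, Mul(-2, z)) (Function('P')(z) = Add(-21, Mul(-1, Add(3, Mul(2, z)))) = Add(-21, Add(-3, Mul(-2, z))) = Add(-24, Mul(-2, z)))
T = Rational(-2, 2465) (T = Mul(Add(-24, Mul(-2, -11)), Pow(2465, -1)) = Mul(Add(-24, 22), Rational(1, 2465)) = Mul(-2, Rational(1, 2465)) = Rational(-2, 2465) ≈ -0.00081136)
Function('r')(K) = Add(2034, K)
Mul(Function('r')(T), Pow(y, -1)) = Mul(Add(2034, Rational(-2, 2465)), Pow(-3894502, -1)) = Mul(Rational(5013808, 2465), Rational(-1, 3894502)) = Rational(-2506904, 4799973715)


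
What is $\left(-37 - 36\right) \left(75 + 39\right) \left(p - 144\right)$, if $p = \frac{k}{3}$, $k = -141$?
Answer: $1589502$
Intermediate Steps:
$p = -47$ ($p = - \frac{141}{3} = \left(-141\right) \frac{1}{3} = -47$)
$\left(-37 - 36\right) \left(75 + 39\right) \left(p - 144\right) = \left(-37 - 36\right) \left(75 + 39\right) \left(-47 - 144\right) = \left(-73\right) 114 \left(-191\right) = \left(-8322\right) \left(-191\right) = 1589502$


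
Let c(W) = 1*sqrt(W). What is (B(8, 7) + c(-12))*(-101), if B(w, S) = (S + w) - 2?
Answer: -1313 - 202*I*sqrt(3) ≈ -1313.0 - 349.87*I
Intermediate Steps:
B(w, S) = -2 + S + w
c(W) = sqrt(W)
(B(8, 7) + c(-12))*(-101) = ((-2 + 7 + 8) + sqrt(-12))*(-101) = (13 + 2*I*sqrt(3))*(-101) = -1313 - 202*I*sqrt(3)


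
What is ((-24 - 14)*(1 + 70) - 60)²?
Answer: 7606564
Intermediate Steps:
((-24 - 14)*(1 + 70) - 60)² = (-38*71 - 60)² = (-2698 - 60)² = (-2758)² = 7606564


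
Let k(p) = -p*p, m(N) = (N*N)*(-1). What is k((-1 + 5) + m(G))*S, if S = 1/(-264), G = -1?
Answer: 3/88 ≈ 0.034091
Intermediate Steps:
m(N) = -N**2 (m(N) = N**2*(-1) = -N**2)
k(p) = -p**2
S = -1/264 ≈ -0.0037879
k((-1 + 5) + m(G))*S = -((-1 + 5) - 1*(-1)**2)**2*(-1/264) = -(4 - 1*1)**2*(-1/264) = -(4 - 1)**2*(-1/264) = -1*3**2*(-1/264) = -1*9*(-1/264) = -9*(-1/264) = 3/88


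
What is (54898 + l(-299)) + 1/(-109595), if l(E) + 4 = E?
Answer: 5983339024/109595 ≈ 54595.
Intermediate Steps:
l(E) = -4 + E
(54898 + l(-299)) + 1/(-109595) = (54898 + (-4 - 299)) + 1/(-109595) = (54898 - 303) - 1/109595 = 54595 - 1/109595 = 5983339024/109595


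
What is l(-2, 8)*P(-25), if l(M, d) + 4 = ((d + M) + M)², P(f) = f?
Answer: -300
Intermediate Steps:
l(M, d) = -4 + (d + 2*M)² (l(M, d) = -4 + ((d + M) + M)² = -4 + ((M + d) + M)² = -4 + (d + 2*M)²)
l(-2, 8)*P(-25) = (-4 + (8 + 2*(-2))²)*(-25) = (-4 + (8 - 4)²)*(-25) = (-4 + 4²)*(-25) = (-4 + 16)*(-25) = 12*(-25) = -300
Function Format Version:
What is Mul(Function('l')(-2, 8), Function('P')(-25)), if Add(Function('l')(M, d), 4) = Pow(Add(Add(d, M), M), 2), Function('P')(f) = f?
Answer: -300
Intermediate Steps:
Function('l')(M, d) = Add(-4, Pow(Add(d, Mul(2, M)), 2)) (Function('l')(M, d) = Add(-4, Pow(Add(Add(d, M), M), 2)) = Add(-4, Pow(Add(Add(M, d), M), 2)) = Add(-4, Pow(Add(d, Mul(2, M)), 2)))
Mul(Function('l')(-2, 8), Function('P')(-25)) = Mul(Add(-4, Pow(Add(8, Mul(2, -2)), 2)), -25) = Mul(Add(-4, Pow(Add(8, -4), 2)), -25) = Mul(Add(-4, Pow(4, 2)), -25) = Mul(Add(-4, 16), -25) = Mul(12, -25) = -300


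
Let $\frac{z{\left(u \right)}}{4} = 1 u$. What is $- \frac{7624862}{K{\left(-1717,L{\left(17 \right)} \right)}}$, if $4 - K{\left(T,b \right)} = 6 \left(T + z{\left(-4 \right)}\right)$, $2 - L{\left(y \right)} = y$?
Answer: $- \frac{544633}{743} \approx -733.02$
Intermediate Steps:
$L{\left(y \right)} = 2 - y$
$z{\left(u \right)} = 4 u$ ($z{\left(u \right)} = 4 \cdot 1 u = 4 u$)
$K{\left(T,b \right)} = 100 - 6 T$ ($K{\left(T,b \right)} = 4 - 6 \left(T + 4 \left(-4\right)\right) = 4 - 6 \left(T - 16\right) = 4 - 6 \left(-16 + T\right) = 4 - \left(-96 + 6 T\right) = 100 - 6 T$)
$- \frac{7624862}{K{\left(-1717,L{\left(17 \right)} \right)}} = - \frac{7624862}{100 - -10302} = - \frac{7624862}{100 + 10302} = - \frac{7624862}{10402} = \left(-7624862\right) \frac{1}{10402} = - \frac{544633}{743}$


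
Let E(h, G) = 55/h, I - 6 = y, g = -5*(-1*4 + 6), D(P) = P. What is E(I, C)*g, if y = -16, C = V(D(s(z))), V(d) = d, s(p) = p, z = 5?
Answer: 55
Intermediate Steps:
g = -10 (g = -5*(-4 + 6) = -5*2 = -10)
C = 5
I = -10 (I = 6 - 16 = -10)
E(I, C)*g = (55/(-10))*(-10) = (55*(-⅒))*(-10) = -11/2*(-10) = 55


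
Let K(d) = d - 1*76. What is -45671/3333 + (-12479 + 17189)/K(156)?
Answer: 1204475/26664 ≈ 45.172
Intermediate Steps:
K(d) = -76 + d (K(d) = d - 76 = -76 + d)
-45671/3333 + (-12479 + 17189)/K(156) = -45671/3333 + (-12479 + 17189)/(-76 + 156) = -45671*1/3333 + 4710/80 = -45671/3333 + 4710*(1/80) = -45671/3333 + 471/8 = 1204475/26664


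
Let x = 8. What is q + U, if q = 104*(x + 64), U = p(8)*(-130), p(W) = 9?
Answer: 6318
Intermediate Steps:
U = -1170 (U = 9*(-130) = -1170)
q = 7488 (q = 104*(8 + 64) = 104*72 = 7488)
q + U = 7488 - 1170 = 6318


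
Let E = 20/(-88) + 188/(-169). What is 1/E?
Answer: -3718/4981 ≈ -0.74644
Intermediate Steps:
E = -4981/3718 (E = 20*(-1/88) + 188*(-1/169) = -5/22 - 188/169 = -4981/3718 ≈ -1.3397)
1/E = 1/(-4981/3718) = -3718/4981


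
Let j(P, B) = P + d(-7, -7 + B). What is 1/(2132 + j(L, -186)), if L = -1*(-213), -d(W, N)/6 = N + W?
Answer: 1/3545 ≈ 0.00028209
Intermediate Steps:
d(W, N) = -6*N - 6*W (d(W, N) = -6*(N + W) = -6*N - 6*W)
L = 213
j(P, B) = 84 + P - 6*B (j(P, B) = P + (-6*(-7 + B) - 6*(-7)) = P + ((42 - 6*B) + 42) = P + (84 - 6*B) = 84 + P - 6*B)
1/(2132 + j(L, -186)) = 1/(2132 + (84 + 213 - 6*(-186))) = 1/(2132 + (84 + 213 + 1116)) = 1/(2132 + 1413) = 1/3545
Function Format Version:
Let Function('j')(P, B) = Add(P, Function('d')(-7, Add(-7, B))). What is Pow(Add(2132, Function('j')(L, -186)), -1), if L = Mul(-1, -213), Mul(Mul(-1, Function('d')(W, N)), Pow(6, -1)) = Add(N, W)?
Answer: Rational(1, 3545) ≈ 0.00028209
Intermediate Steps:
Function('d')(W, N) = Add(Mul(-6, N), Mul(-6, W)) (Function('d')(W, N) = Mul(-6, Add(N, W)) = Add(Mul(-6, N), Mul(-6, W)))
L = 213
Function('j')(P, B) = Add(84, P, Mul(-6, B)) (Function('j')(P, B) = Add(P, Add(Mul(-6, Add(-7, B)), Mul(-6, -7))) = Add(P, Add(Add(42, Mul(-6, B)), 42)) = Add(P, Add(84, Mul(-6, B))) = Add(84, P, Mul(-6, B)))
Pow(Add(2132, Function('j')(L, -186)), -1) = Pow(Add(2132, Add(84, 213, Mul(-6, -186))), -1) = Pow(Add(2132, Add(84, 213, 1116)), -1) = Pow(Add(2132, 1413), -1) = Pow(3545, -1) = Rational(1, 3545)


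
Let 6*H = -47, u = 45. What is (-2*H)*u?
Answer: 705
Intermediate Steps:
H = -47/6 (H = (⅙)*(-47) = -47/6 ≈ -7.8333)
(-2*H)*u = -2*(-47/6)*45 = (47/3)*45 = 705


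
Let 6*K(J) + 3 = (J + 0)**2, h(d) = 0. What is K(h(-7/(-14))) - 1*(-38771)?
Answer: 77541/2 ≈ 38771.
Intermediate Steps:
K(J) = -1/2 + J**2/6 (K(J) = -1/2 + (J + 0)**2/6 = -1/2 + J**2/6)
K(h(-7/(-14))) - 1*(-38771) = (-1/2 + (1/6)*0**2) - 1*(-38771) = (-1/2 + (1/6)*0) + 38771 = (-1/2 + 0) + 38771 = -1/2 + 38771 = 77541/2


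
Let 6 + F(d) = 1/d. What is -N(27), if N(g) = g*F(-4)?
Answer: 675/4 ≈ 168.75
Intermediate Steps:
F(d) = -6 + 1/d
N(g) = -25*g/4 (N(g) = g*(-6 + 1/(-4)) = g*(-6 - ¼) = g*(-25/4) = -25*g/4)
-N(27) = -(-25)*27/4 = -1*(-675/4) = 675/4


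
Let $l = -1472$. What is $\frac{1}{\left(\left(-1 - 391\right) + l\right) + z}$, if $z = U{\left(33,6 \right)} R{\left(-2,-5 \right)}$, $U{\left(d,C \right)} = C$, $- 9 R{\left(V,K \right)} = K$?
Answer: $- \frac{3}{5582} \approx -0.00053744$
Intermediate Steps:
$R{\left(V,K \right)} = - \frac{K}{9}$
$z = \frac{10}{3}$ ($z = 6 \left(\left(- \frac{1}{9}\right) \left(-5\right)\right) = 6 \cdot \frac{5}{9} = \frac{10}{3} \approx 3.3333$)
$\frac{1}{\left(\left(-1 - 391\right) + l\right) + z} = \frac{1}{\left(\left(-1 - 391\right) - 1472\right) + \frac{10}{3}} = \frac{1}{\left(-392 - 1472\right) + \frac{10}{3}} = \frac{1}{-1864 + \frac{10}{3}} = \frac{1}{- \frac{5582}{3}} = - \frac{3}{5582}$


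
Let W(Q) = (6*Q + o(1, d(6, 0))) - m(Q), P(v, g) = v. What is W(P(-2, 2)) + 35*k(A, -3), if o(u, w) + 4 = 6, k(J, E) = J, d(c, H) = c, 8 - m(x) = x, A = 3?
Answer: 85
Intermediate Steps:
m(x) = 8 - x
o(u, w) = 2 (o(u, w) = -4 + 6 = 2)
W(Q) = -6 + 7*Q (W(Q) = (6*Q + 2) - (8 - Q) = (2 + 6*Q) + (-8 + Q) = -6 + 7*Q)
W(P(-2, 2)) + 35*k(A, -3) = (-6 + 7*(-2)) + 35*3 = (-6 - 14) + 105 = -20 + 105 = 85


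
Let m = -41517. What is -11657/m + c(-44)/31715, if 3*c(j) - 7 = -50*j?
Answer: 400244428/1316711655 ≈ 0.30397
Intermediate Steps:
c(j) = 7/3 - 50*j/3 (c(j) = 7/3 + (-50*j)/3 = 7/3 - 50*j/3)
-11657/m + c(-44)/31715 = -11657/(-41517) + (7/3 - 50/3*(-44))/31715 = -11657*(-1/41517) + (7/3 + 2200/3)*(1/31715) = 11657/41517 + (2207/3)*(1/31715) = 11657/41517 + 2207/95145 = 400244428/1316711655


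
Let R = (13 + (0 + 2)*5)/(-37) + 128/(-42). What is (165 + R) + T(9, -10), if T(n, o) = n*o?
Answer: 55424/777 ≈ 71.331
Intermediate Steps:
R = -2851/777 (R = (13 + 2*5)*(-1/37) + 128*(-1/42) = (13 + 10)*(-1/37) - 64/21 = 23*(-1/37) - 64/21 = -23/37 - 64/21 = -2851/777 ≈ -3.6692)
(165 + R) + T(9, -10) = (165 - 2851/777) + 9*(-10) = 125354/777 - 90 = 55424/777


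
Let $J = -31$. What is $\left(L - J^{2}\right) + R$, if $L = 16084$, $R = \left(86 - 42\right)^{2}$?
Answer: $17059$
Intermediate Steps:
$R = 1936$ ($R = 44^{2} = 1936$)
$\left(L - J^{2}\right) + R = \left(16084 - \left(-31\right)^{2}\right) + 1936 = \left(16084 - 961\right) + 1936 = 15123 + 1936 = 17059$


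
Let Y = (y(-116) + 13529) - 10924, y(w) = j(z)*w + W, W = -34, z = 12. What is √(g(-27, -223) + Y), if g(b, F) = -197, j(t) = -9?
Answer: √3418 ≈ 58.464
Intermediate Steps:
y(w) = -34 - 9*w (y(w) = -9*w - 34 = -34 - 9*w)
Y = 3615 (Y = ((-34 - 9*(-116)) + 13529) - 10924 = ((-34 + 1044) + 13529) - 10924 = (1010 + 13529) - 10924 = 14539 - 10924 = 3615)
√(g(-27, -223) + Y) = √(-197 + 3615) = √3418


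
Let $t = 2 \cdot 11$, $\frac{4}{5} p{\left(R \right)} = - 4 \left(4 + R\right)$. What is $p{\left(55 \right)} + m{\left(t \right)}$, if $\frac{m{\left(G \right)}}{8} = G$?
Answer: $-119$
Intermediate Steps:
$p{\left(R \right)} = -20 - 5 R$ ($p{\left(R \right)} = \frac{5 \left(- 4 \left(4 + R\right)\right)}{4} = \frac{5 \left(-16 - 4 R\right)}{4} = -20 - 5 R$)
$t = 22$
$m{\left(G \right)} = 8 G$
$p{\left(55 \right)} + m{\left(t \right)} = \left(-20 - 275\right) + 8 \cdot 22 = \left(-20 - 275\right) + 176 = -295 + 176 = -119$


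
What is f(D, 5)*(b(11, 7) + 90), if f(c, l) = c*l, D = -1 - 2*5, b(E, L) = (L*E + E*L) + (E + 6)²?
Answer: -29315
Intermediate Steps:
b(E, L) = (6 + E)² + 2*E*L (b(E, L) = (E*L + E*L) + (6 + E)² = 2*E*L + (6 + E)² = (6 + E)² + 2*E*L)
D = -11 (D = -1 - 10 = -11)
f(D, 5)*(b(11, 7) + 90) = (-11*5)*(((6 + 11)² + 2*11*7) + 90) = -55*((17² + 154) + 90) = -55*((289 + 154) + 90) = -55*(443 + 90) = -55*533 = -29315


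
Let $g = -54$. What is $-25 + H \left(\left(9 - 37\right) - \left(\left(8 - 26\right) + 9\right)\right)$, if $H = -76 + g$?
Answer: $2445$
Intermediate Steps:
$H = -130$ ($H = -76 - 54 = -130$)
$-25 + H \left(\left(9 - 37\right) - \left(\left(8 - 26\right) + 9\right)\right) = -25 - 130 \left(\left(9 - 37\right) - \left(\left(8 - 26\right) + 9\right)\right) = -25 - 130 \left(-28 - \left(-18 + 9\right)\right) = -25 - 130 \left(-28 - -9\right) = -25 - 130 \left(-28 + 9\right) = -25 - -2470 = -25 + 2470 = 2445$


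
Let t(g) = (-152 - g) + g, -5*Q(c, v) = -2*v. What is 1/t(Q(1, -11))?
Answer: -1/152 ≈ -0.0065789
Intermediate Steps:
Q(c, v) = 2*v/5 (Q(c, v) = -(-2)*v/5 = 2*v/5)
t(g) = -152
1/t(Q(1, -11)) = 1/(-152) = -1/152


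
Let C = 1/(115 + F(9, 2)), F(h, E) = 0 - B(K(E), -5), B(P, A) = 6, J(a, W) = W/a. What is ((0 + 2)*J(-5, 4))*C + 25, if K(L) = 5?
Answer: 13617/545 ≈ 24.985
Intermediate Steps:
F(h, E) = -6 (F(h, E) = 0 - 1*6 = 0 - 6 = -6)
C = 1/109 (C = 1/(115 - 6) = 1/109 ≈ 0.0091743)
((0 + 2)*J(-5, 4))*C + 25 = ((0 + 2)*(4/(-5)))*(1/109) + 25 = (2*(4*(-⅕)))*(1/109) + 25 = (2*(-⅘))*(1/109) + 25 = -8/5*1/109 + 25 = -8/545 + 25 = 13617/545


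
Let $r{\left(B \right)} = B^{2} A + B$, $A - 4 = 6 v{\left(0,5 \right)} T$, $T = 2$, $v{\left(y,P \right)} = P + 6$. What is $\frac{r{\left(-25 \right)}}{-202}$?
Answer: $- \frac{84975}{202} \approx -420.67$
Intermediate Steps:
$v{\left(y,P \right)} = 6 + P$
$A = 136$ ($A = 4 + 6 \left(6 + 5\right) 2 = 4 + 6 \cdot 11 \cdot 2 = 4 + 66 \cdot 2 = 4 + 132 = 136$)
$r{\left(B \right)} = B + 136 B^{2}$ ($r{\left(B \right)} = B^{2} \cdot 136 + B = 136 B^{2} + B = B + 136 B^{2}$)
$\frac{r{\left(-25 \right)}}{-202} = \frac{\left(-25\right) \left(1 + 136 \left(-25\right)\right)}{-202} = - 25 \left(1 - 3400\right) \left(- \frac{1}{202}\right) = \left(-25\right) \left(-3399\right) \left(- \frac{1}{202}\right) = 84975 \left(- \frac{1}{202}\right) = - \frac{84975}{202}$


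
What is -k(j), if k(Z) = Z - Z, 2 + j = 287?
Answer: 0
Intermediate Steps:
j = 285 (j = -2 + 287 = 285)
k(Z) = 0
-k(j) = -1*0 = 0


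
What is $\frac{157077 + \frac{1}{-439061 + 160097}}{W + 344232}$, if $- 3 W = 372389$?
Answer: $\frac{43818828227}{61400627316} \approx 0.71365$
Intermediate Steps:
$W = - \frac{372389}{3}$ ($W = \left(- \frac{1}{3}\right) 372389 = - \frac{372389}{3} \approx -1.2413 \cdot 10^{5}$)
$\frac{157077 + \frac{1}{-439061 + 160097}}{W + 344232} = \frac{157077 + \frac{1}{-439061 + 160097}}{- \frac{372389}{3} + 344232} = \frac{157077 + \frac{1}{-278964}}{\frac{660307}{3}} = \left(157077 - \frac{1}{278964}\right) \frac{3}{660307} = \frac{43818828227}{278964} \cdot \frac{3}{660307} = \frac{43818828227}{61400627316}$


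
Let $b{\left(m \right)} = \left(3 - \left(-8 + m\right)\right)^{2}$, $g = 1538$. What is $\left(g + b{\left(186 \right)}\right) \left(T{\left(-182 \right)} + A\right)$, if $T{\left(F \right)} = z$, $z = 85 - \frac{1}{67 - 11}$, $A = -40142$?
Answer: $- \frac{72147816459}{56} \approx -1.2884 \cdot 10^{9}$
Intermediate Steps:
$z = \frac{4759}{56}$ ($z = 85 - \frac{1}{56} = \frac{4759}{56} \approx 84.982$)
$b{\left(m \right)} = \left(11 - m\right)^{2}$
$T{\left(F \right)} = \frac{4759}{56}$
$\left(g + b{\left(186 \right)}\right) \left(T{\left(-182 \right)} + A\right) = \left(1538 + \left(-11 + 186\right)^{2}\right) \left(\frac{4759}{56} - 40142\right) = \left(1538 + 175^{2}\right) \left(- \frac{2243193}{56}\right) = \left(1538 + 30625\right) \left(- \frac{2243193}{56}\right) = 32163 \left(- \frac{2243193}{56}\right) = - \frac{72147816459}{56}$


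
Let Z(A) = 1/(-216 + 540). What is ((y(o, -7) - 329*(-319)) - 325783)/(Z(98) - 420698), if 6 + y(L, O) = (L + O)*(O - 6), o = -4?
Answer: 71505180/136306151 ≈ 0.52459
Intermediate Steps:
y(L, O) = -6 + (-6 + O)*(L + O) (y(L, O) = -6 + (L + O)*(O - 6) = -6 + (L + O)*(-6 + O) = -6 + (-6 + O)*(L + O))
Z(A) = 1/324
((y(o, -7) - 329*(-319)) - 325783)/(Z(98) - 420698) = (((-6 + (-7)² - 6*(-4) - 6*(-7) - 4*(-7)) - 329*(-319)) - 325783)/(1/324 - 420698) = (((-6 + 49 + 24 + 42 + 28) + 104951) - 325783)/(-136306151/324) = ((137 + 104951) - 325783)*(-324/136306151) = (105088 - 325783)*(-324/136306151) = -220695*(-324/136306151) = 71505180/136306151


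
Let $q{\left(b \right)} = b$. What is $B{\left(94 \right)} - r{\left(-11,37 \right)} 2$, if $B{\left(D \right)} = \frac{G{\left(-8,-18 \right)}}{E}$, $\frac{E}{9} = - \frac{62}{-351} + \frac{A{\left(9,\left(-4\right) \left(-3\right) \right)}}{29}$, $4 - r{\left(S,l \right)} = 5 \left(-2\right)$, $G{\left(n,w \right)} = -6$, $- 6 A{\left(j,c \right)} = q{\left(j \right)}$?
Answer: $- \frac{84776}{2543} \approx -33.337$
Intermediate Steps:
$A{\left(j,c \right)} = - \frac{j}{6}$
$r{\left(S,l \right)} = 14$ ($r{\left(S,l \right)} = 4 - 5 \left(-2\right) = 4 - -10 = 4 + 10 = 14$)
$E = \frac{2543}{2262}$ ($E = 9 \left(- \frac{62}{-351} + \frac{\left(- \frac{1}{6}\right) 9}{29}\right) = 9 \left(\left(-62\right) \left(- \frac{1}{351}\right) - \frac{3}{58}\right) = 9 \left(\frac{62}{351} - \frac{3}{58}\right) = 9 \cdot \frac{2543}{20358} = \frac{2543}{2262} \approx 1.1242$)
$B{\left(D \right)} = - \frac{13572}{2543}$ ($B{\left(D \right)} = - \frac{6}{\frac{2543}{2262}} = \left(-6\right) \frac{2262}{2543} = - \frac{13572}{2543}$)
$B{\left(94 \right)} - r{\left(-11,37 \right)} 2 = - \frac{13572}{2543} - 14 \cdot 2 = - \frac{13572}{2543} - 28 = - \frac{84776}{2543}$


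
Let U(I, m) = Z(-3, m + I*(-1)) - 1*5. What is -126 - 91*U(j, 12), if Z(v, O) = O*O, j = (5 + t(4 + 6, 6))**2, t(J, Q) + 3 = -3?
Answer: -10682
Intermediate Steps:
t(J, Q) = -6 (t(J, Q) = -3 - 3 = -6)
j = 1 (j = (5 - 6)**2 = (-1)**2 = 1)
Z(v, O) = O**2
U(I, m) = -5 + (m - I)**2 (U(I, m) = (m + I*(-1))**2 - 1*5 = (m - I)**2 - 5 = -5 + (m - I)**2)
-126 - 91*U(j, 12) = -126 - 91*(-5 + (1 - 1*12)**2) = -126 - 91*(-5 + (1 - 12)**2) = -126 - 91*(-5 + (-11)**2) = -126 - 91*(-5 + 121) = -126 - 91*116 = -126 - 10556 = -10682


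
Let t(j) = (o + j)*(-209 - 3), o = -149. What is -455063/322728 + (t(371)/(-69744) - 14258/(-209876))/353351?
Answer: -262674013055213/186287141028984 ≈ -1.4100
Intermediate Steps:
t(j) = 31588 - 212*j (t(j) = (-149 + j)*(-209 - 3) = (-149 + j)*(-212) = 31588 - 212*j)
-455063/322728 + (t(371)/(-69744) - 14258/(-209876))/353351 = -455063/322728 + ((31588 - 212*371)/(-69744) - 14258/(-209876))/353351 = -455063*1/322728 + ((31588 - 78652)*(-1/69744) - 14258*(-1/209876))*(1/353351) = -65009/46104 + (-47064*(-1/69744) + 7129/104938)*(1/353351) = -65009/46104 + (1961/2906 + 7129/104938)*(1/353351) = -65009/46104 + (56625073/76237457)*(1/353351) = -65009/46104 + 959747/456586129973 = -262674013055213/186287141028984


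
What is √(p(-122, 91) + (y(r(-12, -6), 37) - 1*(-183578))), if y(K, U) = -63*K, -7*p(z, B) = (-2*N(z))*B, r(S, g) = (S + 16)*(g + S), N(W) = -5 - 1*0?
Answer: 4*√11749 ≈ 433.57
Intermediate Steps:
N(W) = -5 (N(W) = -5 + 0 = -5)
r(S, g) = (16 + S)*(S + g)
p(z, B) = -10*B/7 (p(z, B) = -(-2*(-5))*B/7 = -10*B/7)
√(p(-122, 91) + (y(r(-12, -6), 37) - 1*(-183578))) = √(-10/7*91 + (-63*((-12)² + 16*(-12) + 16*(-6) - 12*(-6)) - 1*(-183578))) = √(-130 + (-63*(144 - 192 - 96 + 72) + 183578)) = √(-130 + (-63*(-72) + 183578)) = √(-130 + (4536 + 183578)) = √(-130 + 188114) = √187984 = 4*√11749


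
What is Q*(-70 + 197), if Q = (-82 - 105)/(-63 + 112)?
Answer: -23749/49 ≈ -484.67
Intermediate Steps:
Q = -187/49 ≈ -3.8163
Q*(-70 + 197) = -187*(-70 + 197)/49 = -187/49*127 = -23749/49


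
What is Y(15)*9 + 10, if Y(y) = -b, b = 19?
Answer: -161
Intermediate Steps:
Y(y) = -19 (Y(y) = -1*19 = -19)
Y(15)*9 + 10 = -19*9 + 10 = -171 + 10 = -161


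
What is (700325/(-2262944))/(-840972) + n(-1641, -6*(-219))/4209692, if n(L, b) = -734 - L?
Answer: 432258736938019/2002837313414619264 ≈ 0.00021582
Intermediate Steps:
(700325/(-2262944))/(-840972) + n(-1641, -6*(-219))/4209692 = (700325/(-2262944))/(-840972) + (-734 - 1*(-1641))/4209692 = (700325*(-1/2262944))*(-1/840972) + (-734 + 1641)*(1/4209692) = -700325/2262944*(-1/840972) + 907*(1/4209692) = 700325/1903072541568 + 907/4209692 = 432258736938019/2002837313414619264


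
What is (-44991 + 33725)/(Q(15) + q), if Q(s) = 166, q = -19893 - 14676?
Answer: 11266/34403 ≈ 0.32747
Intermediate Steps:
q = -34569
(-44991 + 33725)/(Q(15) + q) = (-44991 + 33725)/(166 - 34569) = -11266/(-34403) = -11266*(-1/34403) = 11266/34403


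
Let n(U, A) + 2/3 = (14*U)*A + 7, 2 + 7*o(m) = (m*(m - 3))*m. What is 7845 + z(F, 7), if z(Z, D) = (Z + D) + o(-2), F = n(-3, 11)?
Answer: 155257/21 ≈ 7393.2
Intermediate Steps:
o(m) = -2/7 + m²*(-3 + m)/7 (o(m) = -2/7 + ((m*(m - 3))*m)/7 = -2/7 + ((m*(-3 + m))*m)/7 = -2/7 + (m²*(-3 + m))/7 = -2/7 + m²*(-3 + m)/7)
n(U, A) = 19/3 + 14*A*U (n(U, A) = -⅔ + ((14*U)*A + 7) = -⅔ + (14*A*U + 7) = -⅔ + (7 + 14*A*U) = 19/3 + 14*A*U)
F = -1367/3 (F = 19/3 + 14*11*(-3) = 19/3 - 462 = -1367/3 ≈ -455.67)
z(Z, D) = -22/7 + D + Z (z(Z, D) = (Z + D) + (-2/7 - 3/7*(-2)² + (⅐)*(-2)³) = (D + Z) + (-2/7 - 3/7*4 + (⅐)*(-8)) = (D + Z) + (-2/7 - 12/7 - 8/7) = (D + Z) - 22/7 = -22/7 + D + Z)
7845 + z(F, 7) = 7845 + (-22/7 + 7 - 1367/3) = 7845 - 9488/21 = 155257/21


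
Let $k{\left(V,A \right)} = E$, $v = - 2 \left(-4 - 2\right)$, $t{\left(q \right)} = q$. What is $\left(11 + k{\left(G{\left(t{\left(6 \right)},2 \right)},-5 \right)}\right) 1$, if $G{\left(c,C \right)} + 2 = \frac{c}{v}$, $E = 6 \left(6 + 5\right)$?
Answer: $77$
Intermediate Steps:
$v = 12$ ($v = \left(-2\right) \left(-6\right) = 12$)
$E = 66$ ($E = 6 \cdot 11 = 66$)
$G{\left(c,C \right)} = -2 + \frac{c}{12}$
$k{\left(V,A \right)} = 66$
$\left(11 + k{\left(G{\left(t{\left(6 \right)},2 \right)},-5 \right)}\right) 1 = \left(11 + 66\right) 1 = 77 \cdot 1 = 77$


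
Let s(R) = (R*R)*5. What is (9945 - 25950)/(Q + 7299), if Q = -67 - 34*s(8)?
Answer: 5335/1216 ≈ 4.3873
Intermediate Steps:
s(R) = 5*R**2 (s(R) = R**2*5 = 5*R**2)
Q = -10947 (Q = -67 - 170*8**2 = -67 - 170*64 = -67 - 34*320 = -67 - 10880 = -10947)
(9945 - 25950)/(Q + 7299) = (9945 - 25950)/(-10947 + 7299) = -16005/(-3648) = -16005*(-1/3648) = 5335/1216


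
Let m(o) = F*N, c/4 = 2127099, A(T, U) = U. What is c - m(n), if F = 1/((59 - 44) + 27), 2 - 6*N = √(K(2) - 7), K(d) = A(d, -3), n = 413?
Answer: 1072057895/126 + I*√10/252 ≈ 8.5084e+6 + 0.012549*I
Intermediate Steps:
c = 8508396 (c = 4*2127099 = 8508396)
K(d) = -3
N = ⅓ - I*√10/6 (N = ⅓ - √(-3 - 7)/6 = ⅓ - I*√10/6 ≈ 0.33333 - 0.52705*I)
F = 1/42 (F = 1/(15 + 27) = 1/42 ≈ 0.023810)
m(o) = 1/126 - I*√10/252 (m(o) = (⅓ - I*√10/6)/42 = 1/126 - I*√10/252)
c - m(n) = 8508396 - (1/126 - I*√10/252) = 8508396 + (-1/126 + I*√10/252) = 1072057895/126 + I*√10/252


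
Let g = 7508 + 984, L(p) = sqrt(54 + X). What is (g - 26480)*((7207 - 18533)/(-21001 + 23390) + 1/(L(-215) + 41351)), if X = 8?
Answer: 348360767260148700/4084963377071 + 17988*sqrt(62)/1709905139 ≈ 85279.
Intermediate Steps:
L(p) = sqrt(62) (L(p) = sqrt(54 + 8) = sqrt(62))
g = 8492
(g - 26480)*((7207 - 18533)/(-21001 + 23390) + 1/(L(-215) + 41351)) = (8492 - 26480)*((7207 - 18533)/(-21001 + 23390) + 1/(sqrt(62) + 41351)) = -17988*(-11326/2389 + 1/(41351 + sqrt(62))) = 203732088/2389 - 17988/(41351 + sqrt(62))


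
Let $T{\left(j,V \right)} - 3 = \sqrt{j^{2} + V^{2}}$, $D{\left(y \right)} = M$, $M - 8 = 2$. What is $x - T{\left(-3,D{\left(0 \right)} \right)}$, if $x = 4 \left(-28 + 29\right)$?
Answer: $1 - \sqrt{109} \approx -9.4403$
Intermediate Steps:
$M = 10$ ($M = 8 + 2 = 10$)
$D{\left(y \right)} = 10$
$x = 4$ ($x = 4 \cdot 1 = 4$)
$T{\left(j,V \right)} = 3 + \sqrt{V^{2} + j^{2}}$ ($T{\left(j,V \right)} = 3 + \sqrt{j^{2} + V^{2}} = 3 + \sqrt{V^{2} + j^{2}}$)
$x - T{\left(-3,D{\left(0 \right)} \right)} = 4 - \left(3 + \sqrt{10^{2} + \left(-3\right)^{2}}\right) = 4 - \left(3 + \sqrt{100 + 9}\right) = 4 - \left(3 + \sqrt{109}\right) = 1 - \sqrt{109}$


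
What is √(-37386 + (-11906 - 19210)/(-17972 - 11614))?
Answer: 2*I*√227251520645/4931 ≈ 193.35*I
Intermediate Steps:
√(-37386 + (-11906 - 19210)/(-17972 - 11614)) = √(-37386 - 31116/(-29586)) = √(-37386 - 31116*(-1/29586)) = √(-37386 + 5186/4931) = √(-184345180/4931) = 2*I*√227251520645/4931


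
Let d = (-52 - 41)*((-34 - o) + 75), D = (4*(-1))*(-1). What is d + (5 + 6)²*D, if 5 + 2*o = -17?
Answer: -4352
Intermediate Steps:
o = -11 (o = -5/2 + (½)*(-17) = -5/2 - 17/2 = -11)
D = 4 (D = -4*(-1) = 4)
d = -4836 (d = (-52 - 41)*((-34 - 1*(-11)) + 75) = -93*((-34 + 11) + 75) = -93*(-23 + 75) = -93*52 = -4836)
d + (5 + 6)²*D = -4836 + (5 + 6)²*4 = -4836 + 11²*4 = -4836 + 121*4 = -4836 + 484 = -4352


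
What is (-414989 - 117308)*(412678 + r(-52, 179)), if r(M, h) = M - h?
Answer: -219544300759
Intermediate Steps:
(-414989 - 117308)*(412678 + r(-52, 179)) = (-414989 - 117308)*(412678 + (-52 - 1*179)) = -532297*(412678 + (-52 - 179)) = -532297*(412678 - 231) = -532297*412447 = -219544300759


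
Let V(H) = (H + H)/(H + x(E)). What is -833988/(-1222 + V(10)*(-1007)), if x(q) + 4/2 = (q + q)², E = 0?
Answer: 555992/2493 ≈ 223.02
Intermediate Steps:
x(q) = -2 + 4*q² (x(q) = -2 + (q + q)² = -2 + (2*q)² = -2 + 4*q²)
V(H) = 2*H/(-2 + H) (V(H) = (H + H)/(H + (-2 + 4*0²)) = (2*H)/(H + (-2 + 4*0)) = (2*H)/(H + (-2 + 0)) = (2*H)/(H - 2) = (2*H)/(-2 + H) = 2*H/(-2 + H))
-833988/(-1222 + V(10)*(-1007)) = -833988/(-1222 + (2*10/(-2 + 10))*(-1007)) = -833988/(-1222 + (2*10/8)*(-1007)) = -833988/(-1222 + (2*10*(⅛))*(-1007)) = -833988/(-1222 + (5/2)*(-1007)) = -833988/(-1222 - 5035/2) = -833988/(-7479/2) = -833988*(-2/7479) = 555992/2493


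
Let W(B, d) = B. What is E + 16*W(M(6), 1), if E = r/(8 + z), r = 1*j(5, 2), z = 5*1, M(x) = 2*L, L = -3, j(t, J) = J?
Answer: -1246/13 ≈ -95.846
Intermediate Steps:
M(x) = -6 (M(x) = 2*(-3) = -6)
z = 5
r = 2 (r = 1*2 = 2)
E = 2/13 (E = 2/(8 + 5) = 2/13 ≈ 0.15385)
E + 16*W(M(6), 1) = 2/13 + 16*(-6) = 2/13 - 96 = -1246/13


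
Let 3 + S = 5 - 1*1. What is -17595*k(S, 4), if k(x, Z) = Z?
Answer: -70380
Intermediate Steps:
S = 1 (S = -3 + (5 - 1*1) = -3 + (5 - 1) = -3 + 4 = 1)
-17595*k(S, 4) = -17595*4 = -70380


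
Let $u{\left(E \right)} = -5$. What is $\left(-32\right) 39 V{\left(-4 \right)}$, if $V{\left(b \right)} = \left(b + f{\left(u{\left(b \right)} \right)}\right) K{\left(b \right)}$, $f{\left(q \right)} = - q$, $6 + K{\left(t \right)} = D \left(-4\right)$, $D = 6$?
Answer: $37440$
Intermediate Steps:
$K{\left(t \right)} = -30$ ($K{\left(t \right)} = -6 + 6 \left(-4\right) = -6 - 24 = -30$)
$V{\left(b \right)} = -150 - 30 b$ ($V{\left(b \right)} = \left(b - -5\right) \left(-30\right) = \left(b + 5\right) \left(-30\right) = \left(5 + b\right) \left(-30\right) = -150 - 30 b$)
$\left(-32\right) 39 V{\left(-4 \right)} = \left(-32\right) 39 \left(-150 - -120\right) = - 1248 \left(-150 + 120\right) = \left(-1248\right) \left(-30\right) = 37440$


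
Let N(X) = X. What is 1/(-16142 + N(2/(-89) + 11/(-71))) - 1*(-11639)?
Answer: 1187206148422/102002419 ≈ 11639.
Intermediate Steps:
1/(-16142 + N(2/(-89) + 11/(-71))) - 1*(-11639) = 1/(-16142 + (2/(-89) + 11/(-71))) - 1*(-11639) = 1/(-16142 + (2*(-1/89) + 11*(-1/71))) + 11639 = 1/(-16142 + (-2/89 - 11/71)) + 11639 = 1/(-16142 - 1121/6319) + 11639 = 1/(-102002419/6319) + 11639 = -6319/102002419 + 11639 = 1187206148422/102002419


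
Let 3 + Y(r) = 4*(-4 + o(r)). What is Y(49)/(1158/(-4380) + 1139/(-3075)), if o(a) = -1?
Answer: 10325850/284989 ≈ 36.232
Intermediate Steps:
Y(r) = -23 (Y(r) = -3 + 4*(-4 - 1) = -3 + 4*(-5) = -3 - 20 = -23)
Y(49)/(1158/(-4380) + 1139/(-3075)) = -23/(1158/(-4380) + 1139/(-3075)) = -23/(1158*(-1/4380) + 1139*(-1/3075)) = -23/(-193/730 - 1139/3075) = -23/(-284989/448950) = -23*(-448950/284989) = 10325850/284989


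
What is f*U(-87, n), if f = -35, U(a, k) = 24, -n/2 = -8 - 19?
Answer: -840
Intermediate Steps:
n = 54 (n = -2*(-8 - 19) = -2*(-27) = 54)
f*U(-87, n) = -35*24 = -840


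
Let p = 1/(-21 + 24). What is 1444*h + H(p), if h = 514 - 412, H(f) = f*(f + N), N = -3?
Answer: 1325584/9 ≈ 1.4729e+5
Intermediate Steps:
p = 1/3 ≈ 0.33333
H(f) = f*(-3 + f) (H(f) = f*(f - 3) = f*(-3 + f))
h = 102
1444*h + H(p) = 1444*102 + (-3 + 1/3)/3 = 147288 + (1/3)*(-8/3) = 147288 - 8/9 = 1325584/9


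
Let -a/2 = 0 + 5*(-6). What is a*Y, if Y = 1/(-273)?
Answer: -20/91 ≈ -0.21978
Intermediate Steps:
Y = -1/273 ≈ -0.0036630
a = 60 (a = -2*(0 + 5*(-6)) = -2*(0 - 30) = -2*(-30) = 60)
a*Y = 60*(-1/273) = -20/91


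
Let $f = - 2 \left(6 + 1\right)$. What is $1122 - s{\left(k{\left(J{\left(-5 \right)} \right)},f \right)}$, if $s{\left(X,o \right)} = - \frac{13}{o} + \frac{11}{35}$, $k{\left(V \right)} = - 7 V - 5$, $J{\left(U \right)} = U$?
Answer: $\frac{78453}{70} \approx 1120.8$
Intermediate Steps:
$f = -14$ ($f = \left(-2\right) 7 = -14$)
$k{\left(V \right)} = -5 - 7 V$
$s{\left(X,o \right)} = \frac{11}{35} - \frac{13}{o}$ ($s{\left(X,o \right)} = - \frac{13}{o} + 11 \cdot \frac{1}{35} = - \frac{13}{o} + \frac{11}{35} = \frac{11}{35} - \frac{13}{o}$)
$1122 - s{\left(k{\left(J{\left(-5 \right)} \right)},f \right)} = 1122 - \left(\frac{11}{35} - \frac{13}{-14}\right) = 1122 - \left(\frac{11}{35} - - \frac{13}{14}\right) = 1122 - \left(\frac{11}{35} + \frac{13}{14}\right) = 1122 - \frac{87}{70} = \frac{78453}{70}$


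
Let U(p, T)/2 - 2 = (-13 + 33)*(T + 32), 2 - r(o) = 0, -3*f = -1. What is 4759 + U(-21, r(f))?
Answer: 6123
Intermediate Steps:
f = 1/3 (f = -1/3*(-1) = 1/3 ≈ 0.33333)
r(o) = 2 (r(o) = 2 - 1*0 = 2 + 0 = 2)
U(p, T) = 1284 + 40*T (U(p, T) = 4 + 2*((-13 + 33)*(T + 32)) = 4 + 2*(20*(32 + T)) = 4 + 2*(640 + 20*T) = 4 + (1280 + 40*T) = 1284 + 40*T)
4759 + U(-21, r(f)) = 4759 + (1284 + 40*2) = 4759 + (1284 + 80) = 4759 + 1364 = 6123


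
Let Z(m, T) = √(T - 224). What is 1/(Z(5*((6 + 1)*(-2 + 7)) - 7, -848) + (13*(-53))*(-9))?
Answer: 6201/38453473 - 4*I*√67/38453473 ≈ 0.00016126 - 8.5146e-7*I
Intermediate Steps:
Z(m, T) = √(-224 + T)
1/(Z(5*((6 + 1)*(-2 + 7)) - 7, -848) + (13*(-53))*(-9)) = 1/(√(-224 - 848) + (13*(-53))*(-9)) = 1/(√(-1072) - 689*(-9)) = 1/(4*I*√67 + 6201) = 1/(6201 + 4*I*√67)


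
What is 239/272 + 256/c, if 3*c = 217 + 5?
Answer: 43659/10064 ≈ 4.3381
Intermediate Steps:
c = 74 (c = (217 + 5)/3 = (⅓)*222 = 74)
239/272 + 256/c = 239/272 + 256/74 = 239*(1/272) + 256*(1/74) = 239/272 + 128/37 = 43659/10064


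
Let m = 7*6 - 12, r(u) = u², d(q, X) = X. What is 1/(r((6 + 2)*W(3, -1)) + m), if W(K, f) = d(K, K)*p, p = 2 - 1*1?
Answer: 1/606 ≈ 0.0016502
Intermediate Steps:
p = 1 (p = 2 - 1 = 1)
W(K, f) = K (W(K, f) = K*1 = K)
m = 30 (m = 42 - 12 = 30)
1/(r((6 + 2)*W(3, -1)) + m) = 1/(((6 + 2)*3)² + 30) = 1/((8*3)² + 30) = 1/(24² + 30) = 1/(576 + 30) = 1/606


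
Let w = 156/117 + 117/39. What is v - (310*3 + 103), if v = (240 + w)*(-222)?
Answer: -55275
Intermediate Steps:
w = 13/3 (w = 156*(1/117) + 117*(1/39) = 4/3 + 3 = 13/3 ≈ 4.3333)
v = -54242 (v = (240 + 13/3)*(-222) = (733/3)*(-222) = -54242)
v - (310*3 + 103) = -54242 - (310*3 + 103) = -54242 - (930 + 103) = -54242 - 1*1033 = -54242 - 1033 = -55275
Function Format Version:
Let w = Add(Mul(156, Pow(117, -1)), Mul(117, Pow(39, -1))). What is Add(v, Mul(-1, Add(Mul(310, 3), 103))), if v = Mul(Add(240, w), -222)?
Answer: -55275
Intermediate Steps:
w = Rational(13, 3) (w = Add(Mul(156, Rational(1, 117)), Mul(117, Rational(1, 39))) = Add(Rational(4, 3), 3) = Rational(13, 3) ≈ 4.3333)
v = -54242 (v = Mul(Add(240, Rational(13, 3)), -222) = Mul(Rational(733, 3), -222) = -54242)
Add(v, Mul(-1, Add(Mul(310, 3), 103))) = Add(-54242, Mul(-1, Add(Mul(310, 3), 103))) = Add(-54242, Mul(-1, Add(930, 103))) = Add(-54242, Mul(-1, 1033)) = Add(-54242, -1033) = -55275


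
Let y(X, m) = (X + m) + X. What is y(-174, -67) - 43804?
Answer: -44219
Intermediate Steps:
y(X, m) = m + 2*X
y(-174, -67) - 43804 = (-67 + 2*(-174)) - 43804 = (-67 - 348) - 43804 = -415 - 43804 = -44219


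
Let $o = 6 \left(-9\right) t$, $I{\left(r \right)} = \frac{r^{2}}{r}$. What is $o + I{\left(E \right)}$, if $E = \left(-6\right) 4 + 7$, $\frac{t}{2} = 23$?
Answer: $-2501$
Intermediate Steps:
$t = 46$ ($t = 2 \cdot 23 = 46$)
$E = -17$ ($E = -24 + 7 = -17$)
$I{\left(r \right)} = r$
$o = -2484$ ($o = 6 \left(-9\right) 46 = \left(-54\right) 46 = -2484$)
$o + I{\left(E \right)} = -2484 - 17 = -2501$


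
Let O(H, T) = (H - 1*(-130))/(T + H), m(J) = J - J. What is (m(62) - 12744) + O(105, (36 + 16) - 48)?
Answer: -1388861/109 ≈ -12742.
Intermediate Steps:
m(J) = 0
O(H, T) = (130 + H)/(H + T) (O(H, T) = (H + 130)/(H + T) = (130 + H)/(H + T))
(m(62) - 12744) + O(105, (36 + 16) - 48) = (0 - 12744) + (130 + 105)/(105 + ((36 + 16) - 48)) = -12744 + 235/(105 + (52 - 48)) = -12744 + 235/(105 + 4) = -12744 + 235/109 = -1388861/109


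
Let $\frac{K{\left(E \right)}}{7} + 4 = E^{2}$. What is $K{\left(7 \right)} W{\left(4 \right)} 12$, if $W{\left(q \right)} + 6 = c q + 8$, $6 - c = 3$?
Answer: $52920$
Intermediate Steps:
$c = 3$ ($c = 6 - 3 = 3$)
$K{\left(E \right)} = -28 + 7 E^{2}$
$W{\left(q \right)} = 2 + 3 q$ ($W{\left(q \right)} = -6 + \left(3 q + 8\right) = -6 + \left(8 + 3 q\right) = 2 + 3 q$)
$K{\left(7 \right)} W{\left(4 \right)} 12 = \left(-28 + 7 \cdot 7^{2}\right) \left(2 + 3 \cdot 4\right) 12 = \left(-28 + 7 \cdot 49\right) \left(2 + 12\right) 12 = \left(-28 + 343\right) 14 \cdot 12 = 315 \cdot 14 \cdot 12 = 4410 \cdot 12 = 52920$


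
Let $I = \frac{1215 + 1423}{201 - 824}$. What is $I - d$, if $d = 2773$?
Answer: $- \frac{1730217}{623} \approx -2777.2$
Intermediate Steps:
$I = - \frac{2638}{623}$ ($I = \frac{2638}{-623} = 2638 \left(- \frac{1}{623}\right) = - \frac{2638}{623} \approx -4.2344$)
$I - d = - \frac{2638}{623} - 2773 = - \frac{1730217}{623}$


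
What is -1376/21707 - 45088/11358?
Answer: -497176912/123274053 ≈ -4.0331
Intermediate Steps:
-1376/21707 - 45088/11358 = -1376*1/21707 - 45088*1/11358 = -1376/21707 - 22544/5679 = -497176912/123274053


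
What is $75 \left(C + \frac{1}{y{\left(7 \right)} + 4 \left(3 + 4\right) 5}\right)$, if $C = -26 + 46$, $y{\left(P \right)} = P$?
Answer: $\frac{73525}{49} \approx 1500.5$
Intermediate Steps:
$C = 20$
$75 \left(C + \frac{1}{y{\left(7 \right)} + 4 \left(3 + 4\right) 5}\right) = 75 \left(20 + \frac{1}{7 + 4 \left(3 + 4\right) 5}\right) = 75 \left(20 + \frac{1}{7 + 4 \cdot 7 \cdot 5}\right) = 75 \left(20 + \frac{1}{7 + 28 \cdot 5}\right) = 75 \left(20 + \frac{1}{7 + 140}\right) = 75 \left(20 + \frac{1}{147}\right) = 75 \cdot \frac{2941}{147} = \frac{73525}{49}$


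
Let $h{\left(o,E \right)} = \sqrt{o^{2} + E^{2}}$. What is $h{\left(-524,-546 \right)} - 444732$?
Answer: $-444732 + 2 \sqrt{143173} \approx -4.4398 \cdot 10^{5}$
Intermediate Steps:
$h{\left(o,E \right)} = \sqrt{E^{2} + o^{2}}$
$h{\left(-524,-546 \right)} - 444732 = \sqrt{\left(-546\right)^{2} + \left(-524\right)^{2}} - 444732 = \sqrt{298116 + 274576} - 444732 = \sqrt{572692} - 444732 = 2 \sqrt{143173} - 444732 = -444732 + 2 \sqrt{143173}$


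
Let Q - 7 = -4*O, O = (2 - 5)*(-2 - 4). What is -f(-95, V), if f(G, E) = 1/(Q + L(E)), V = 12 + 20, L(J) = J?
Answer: 1/33 ≈ 0.030303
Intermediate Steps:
O = 18 (O = -3*(-6) = 18)
Q = -65 (Q = 7 - 4*18 = 7 - 72 = -65)
V = 32
f(G, E) = 1/(-65 + E)
-f(-95, V) = -1/(-65 + 32) = -1/(-33) = -1*(-1/33) = 1/33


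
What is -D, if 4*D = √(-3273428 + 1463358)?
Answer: -I*√1810070/4 ≈ -336.35*I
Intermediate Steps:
D = I*√1810070/4 (D = √(-3273428 + 1463358)/4 = √(-1810070)/4 = (I*√1810070)/4 = I*√1810070/4 ≈ 336.35*I)
-D = -I*√1810070/4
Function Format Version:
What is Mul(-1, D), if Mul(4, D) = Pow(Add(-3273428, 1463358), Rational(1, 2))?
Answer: Mul(Rational(-1, 4), I, Pow(1810070, Rational(1, 2))) ≈ Mul(-336.35, I)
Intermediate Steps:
D = Mul(Rational(1, 4), I, Pow(1810070, Rational(1, 2))) (D = Mul(Rational(1, 4), Pow(Add(-3273428, 1463358), Rational(1, 2))) = Mul(Rational(1, 4), Pow(-1810070, Rational(1, 2))) = Mul(Rational(1, 4), Mul(I, Pow(1810070, Rational(1, 2)))) = Mul(Rational(1, 4), I, Pow(1810070, Rational(1, 2))) ≈ Mul(336.35, I))
Mul(-1, D) = Mul(-1, Mul(Rational(1, 4), I, Pow(1810070, Rational(1, 2)))) = Mul(Rational(-1, 4), I, Pow(1810070, Rational(1, 2)))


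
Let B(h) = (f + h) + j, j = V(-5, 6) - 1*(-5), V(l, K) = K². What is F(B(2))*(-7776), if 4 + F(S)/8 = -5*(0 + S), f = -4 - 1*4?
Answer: 11135232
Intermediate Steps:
f = -8 (f = -4 - 4 = -8)
j = 41 (j = 6² - 1*(-5) = 36 + 5 = 41)
B(h) = 33 + h (B(h) = (-8 + h) + 41 = 33 + h)
F(S) = -32 - 40*S (F(S) = -32 + 8*(-5*(0 + S)) = -32 + 8*(-5*S) = -32 - 40*S)
F(B(2))*(-7776) = (-32 - 40*(33 + 2))*(-7776) = (-32 - 40*35)*(-7776) = (-32 - 1400)*(-7776) = -1432*(-7776) = 11135232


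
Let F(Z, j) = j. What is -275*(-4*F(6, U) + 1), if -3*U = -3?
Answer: 825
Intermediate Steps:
U = 1 (U = -⅓*(-3) = 1)
-275*(-4*F(6, U) + 1) = -275*(-4*1 + 1) = -275*(-4 + 1) = -275*(-3) = 825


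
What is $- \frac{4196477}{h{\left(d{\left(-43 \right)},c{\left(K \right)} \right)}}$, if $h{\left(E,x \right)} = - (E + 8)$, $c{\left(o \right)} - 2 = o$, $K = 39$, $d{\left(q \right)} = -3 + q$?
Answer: $- \frac{4196477}{38} \approx -1.1043 \cdot 10^{5}$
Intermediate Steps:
$c{\left(o \right)} = 2 + o$
$h{\left(E,x \right)} = -8 - E$ ($h{\left(E,x \right)} = - (8 + E) = -8 - E$)
$- \frac{4196477}{h{\left(d{\left(-43 \right)},c{\left(K \right)} \right)}} = - \frac{4196477}{-8 - \left(-3 - 43\right)} = - \frac{4196477}{-8 - -46} = - \frac{4196477}{-8 + 46} = - \frac{4196477}{38}$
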